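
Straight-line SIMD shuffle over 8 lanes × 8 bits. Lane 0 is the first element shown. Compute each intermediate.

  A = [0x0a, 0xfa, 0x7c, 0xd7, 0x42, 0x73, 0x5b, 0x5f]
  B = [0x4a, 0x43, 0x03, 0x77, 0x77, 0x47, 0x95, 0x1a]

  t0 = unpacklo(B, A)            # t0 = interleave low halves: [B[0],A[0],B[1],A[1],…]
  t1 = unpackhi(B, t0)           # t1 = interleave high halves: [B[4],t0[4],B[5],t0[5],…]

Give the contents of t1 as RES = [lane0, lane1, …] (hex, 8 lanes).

RES = [ 0x77  0x03  0x47  0x7c  0x95  0x77  0x1a  0xd7 ]

  t0: 4a 0a 43 fa 03 7c 77 d7
  t1: 77 03 47 7c 95 77 1a d7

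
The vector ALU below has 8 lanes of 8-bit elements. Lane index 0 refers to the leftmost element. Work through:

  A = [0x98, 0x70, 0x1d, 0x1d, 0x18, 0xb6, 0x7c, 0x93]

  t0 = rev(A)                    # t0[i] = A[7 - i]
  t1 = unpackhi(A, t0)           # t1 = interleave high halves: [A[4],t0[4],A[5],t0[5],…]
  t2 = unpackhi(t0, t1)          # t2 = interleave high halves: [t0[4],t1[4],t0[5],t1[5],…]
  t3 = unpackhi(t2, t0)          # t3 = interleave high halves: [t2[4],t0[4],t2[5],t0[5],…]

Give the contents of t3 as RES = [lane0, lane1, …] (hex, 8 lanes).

RES = [ 0x70  0x1d  0x93  0x1d  0x98  0x70  0x98  0x98 ]

→ t0 |93|7c|b6|18|1d|1d|70|98|
→ t1 |18|1d|b6|1d|7c|70|93|98|
→ t2 |1d|7c|1d|70|70|93|98|98|
→ t3 |70|1d|93|1d|98|70|98|98|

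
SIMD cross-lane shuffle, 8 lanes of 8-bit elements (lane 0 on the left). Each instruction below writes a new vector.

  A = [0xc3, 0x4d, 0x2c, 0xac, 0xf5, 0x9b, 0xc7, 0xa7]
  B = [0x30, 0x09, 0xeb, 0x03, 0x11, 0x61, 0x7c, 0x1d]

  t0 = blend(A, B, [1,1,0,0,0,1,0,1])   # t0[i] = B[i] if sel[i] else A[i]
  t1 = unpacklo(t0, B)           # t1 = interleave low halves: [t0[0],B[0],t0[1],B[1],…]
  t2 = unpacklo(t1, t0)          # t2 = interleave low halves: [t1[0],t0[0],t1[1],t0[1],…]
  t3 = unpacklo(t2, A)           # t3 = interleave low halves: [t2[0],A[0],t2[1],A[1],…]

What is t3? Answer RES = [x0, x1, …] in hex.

RES = [ 0x30  0xc3  0x30  0x4d  0x30  0x2c  0x09  0xac ]

→ t0 |30|09|2c|ac|f5|61|c7|1d|
→ t1 |30|30|09|09|2c|eb|ac|03|
→ t2 |30|30|30|09|09|2c|09|ac|
→ t3 |30|c3|30|4d|30|2c|09|ac|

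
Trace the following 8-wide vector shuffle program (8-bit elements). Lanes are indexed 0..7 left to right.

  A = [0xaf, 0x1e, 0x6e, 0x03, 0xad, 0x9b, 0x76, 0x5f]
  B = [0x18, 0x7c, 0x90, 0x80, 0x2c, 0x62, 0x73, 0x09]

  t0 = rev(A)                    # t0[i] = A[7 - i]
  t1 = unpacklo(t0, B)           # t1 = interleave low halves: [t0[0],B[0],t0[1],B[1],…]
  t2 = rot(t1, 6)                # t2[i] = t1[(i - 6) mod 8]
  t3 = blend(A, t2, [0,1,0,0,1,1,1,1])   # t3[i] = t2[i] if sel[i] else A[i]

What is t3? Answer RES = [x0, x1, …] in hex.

RES = [ 0xaf  0x7c  0x6e  0x03  0xad  0x80  0x5f  0x18 ]

→ t0 |5f|76|9b|ad|03|6e|1e|af|
→ t1 |5f|18|76|7c|9b|90|ad|80|
→ t2 |76|7c|9b|90|ad|80|5f|18|
→ t3 |af|7c|6e|03|ad|80|5f|18|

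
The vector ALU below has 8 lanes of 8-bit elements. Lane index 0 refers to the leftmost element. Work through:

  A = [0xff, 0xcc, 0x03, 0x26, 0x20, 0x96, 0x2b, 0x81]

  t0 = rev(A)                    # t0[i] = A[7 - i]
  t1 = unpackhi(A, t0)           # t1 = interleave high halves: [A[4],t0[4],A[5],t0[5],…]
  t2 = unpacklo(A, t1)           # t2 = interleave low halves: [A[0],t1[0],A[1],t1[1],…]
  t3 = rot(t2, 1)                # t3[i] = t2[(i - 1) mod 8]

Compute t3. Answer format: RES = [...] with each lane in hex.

RES = [0x03, 0xff, 0x20, 0xcc, 0x26, 0x03, 0x96, 0x26]

→ t0 |81|2b|96|20|26|03|cc|ff|
→ t1 |20|26|96|03|2b|cc|81|ff|
→ t2 |ff|20|cc|26|03|96|26|03|
→ t3 |03|ff|20|cc|26|03|96|26|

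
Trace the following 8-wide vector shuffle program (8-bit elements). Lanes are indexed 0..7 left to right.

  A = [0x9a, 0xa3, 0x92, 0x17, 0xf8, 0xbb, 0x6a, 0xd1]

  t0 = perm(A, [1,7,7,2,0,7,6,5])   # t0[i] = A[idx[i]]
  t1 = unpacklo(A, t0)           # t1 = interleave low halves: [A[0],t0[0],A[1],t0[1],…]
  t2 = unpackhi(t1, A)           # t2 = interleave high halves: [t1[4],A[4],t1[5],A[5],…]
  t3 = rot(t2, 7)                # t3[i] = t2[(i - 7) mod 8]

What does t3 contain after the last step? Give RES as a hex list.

RES = [ 0xf8  0xd1  0xbb  0x17  0x6a  0x92  0xd1  0x92 ]

t0 = [0xa3, 0xd1, 0xd1, 0x92, 0x9a, 0xd1, 0x6a, 0xbb]
t1 = [0x9a, 0xa3, 0xa3, 0xd1, 0x92, 0xd1, 0x17, 0x92]
t2 = [0x92, 0xf8, 0xd1, 0xbb, 0x17, 0x6a, 0x92, 0xd1]
t3 = [0xf8, 0xd1, 0xbb, 0x17, 0x6a, 0x92, 0xd1, 0x92]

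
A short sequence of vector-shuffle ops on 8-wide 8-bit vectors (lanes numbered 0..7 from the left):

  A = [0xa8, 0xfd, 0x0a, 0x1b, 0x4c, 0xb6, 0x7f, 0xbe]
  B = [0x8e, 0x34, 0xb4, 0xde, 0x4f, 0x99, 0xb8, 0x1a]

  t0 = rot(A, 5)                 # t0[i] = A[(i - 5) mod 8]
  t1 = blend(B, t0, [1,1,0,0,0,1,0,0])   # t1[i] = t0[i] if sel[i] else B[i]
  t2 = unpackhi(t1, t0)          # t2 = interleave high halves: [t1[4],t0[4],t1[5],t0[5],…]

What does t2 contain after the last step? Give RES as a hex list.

RES = [ 0x4f  0xbe  0xa8  0xa8  0xb8  0xfd  0x1a  0x0a ]

t0 = [0x1b, 0x4c, 0xb6, 0x7f, 0xbe, 0xa8, 0xfd, 0x0a]
t1 = [0x1b, 0x4c, 0xb4, 0xde, 0x4f, 0xa8, 0xb8, 0x1a]
t2 = [0x4f, 0xbe, 0xa8, 0xa8, 0xb8, 0xfd, 0x1a, 0x0a]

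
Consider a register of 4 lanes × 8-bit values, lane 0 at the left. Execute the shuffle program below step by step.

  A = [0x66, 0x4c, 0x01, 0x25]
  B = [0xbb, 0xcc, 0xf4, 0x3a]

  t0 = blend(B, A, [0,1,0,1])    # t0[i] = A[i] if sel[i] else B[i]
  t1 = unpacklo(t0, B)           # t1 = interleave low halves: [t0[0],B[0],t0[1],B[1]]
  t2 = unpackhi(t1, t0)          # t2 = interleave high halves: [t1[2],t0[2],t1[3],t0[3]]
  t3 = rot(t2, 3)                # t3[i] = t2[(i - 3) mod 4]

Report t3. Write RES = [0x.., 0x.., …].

t0 = [0xbb, 0x4c, 0xf4, 0x25]
t1 = [0xbb, 0xbb, 0x4c, 0xcc]
t2 = [0x4c, 0xf4, 0xcc, 0x25]
t3 = [0xf4, 0xcc, 0x25, 0x4c]

RES = [ 0xf4  0xcc  0x25  0x4c ]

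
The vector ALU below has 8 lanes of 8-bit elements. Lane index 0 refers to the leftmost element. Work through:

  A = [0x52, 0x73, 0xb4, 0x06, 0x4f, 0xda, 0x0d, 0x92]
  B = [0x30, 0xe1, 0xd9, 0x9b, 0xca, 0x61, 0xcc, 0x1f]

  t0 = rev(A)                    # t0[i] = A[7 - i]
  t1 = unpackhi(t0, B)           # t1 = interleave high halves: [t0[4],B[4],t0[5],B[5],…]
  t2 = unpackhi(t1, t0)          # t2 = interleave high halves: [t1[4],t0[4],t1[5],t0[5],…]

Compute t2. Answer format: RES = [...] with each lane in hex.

RES = [ 0x73  0x06  0xcc  0xb4  0x52  0x73  0x1f  0x52 ]

→ t0 |92|0d|da|4f|06|b4|73|52|
→ t1 |06|ca|b4|61|73|cc|52|1f|
→ t2 |73|06|cc|b4|52|73|1f|52|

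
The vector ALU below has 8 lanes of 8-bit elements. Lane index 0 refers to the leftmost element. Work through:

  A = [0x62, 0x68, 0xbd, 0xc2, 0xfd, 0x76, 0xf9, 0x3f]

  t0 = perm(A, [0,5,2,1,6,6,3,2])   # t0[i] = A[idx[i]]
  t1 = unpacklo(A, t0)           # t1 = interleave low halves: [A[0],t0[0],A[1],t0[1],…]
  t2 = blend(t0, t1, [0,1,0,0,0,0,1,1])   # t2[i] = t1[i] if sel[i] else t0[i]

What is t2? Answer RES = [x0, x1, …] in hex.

  t0: 62 76 bd 68 f9 f9 c2 bd
  t1: 62 62 68 76 bd bd c2 68
  t2: 62 62 bd 68 f9 f9 c2 68

RES = [0x62, 0x62, 0xbd, 0x68, 0xf9, 0xf9, 0xc2, 0x68]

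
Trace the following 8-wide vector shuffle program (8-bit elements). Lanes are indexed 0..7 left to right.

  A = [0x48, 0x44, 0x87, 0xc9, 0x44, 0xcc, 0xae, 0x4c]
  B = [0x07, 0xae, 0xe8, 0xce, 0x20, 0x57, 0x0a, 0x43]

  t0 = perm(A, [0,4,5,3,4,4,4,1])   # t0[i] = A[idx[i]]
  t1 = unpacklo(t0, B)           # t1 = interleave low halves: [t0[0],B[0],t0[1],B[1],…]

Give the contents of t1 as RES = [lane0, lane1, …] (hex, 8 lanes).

  t0: 48 44 cc c9 44 44 44 44
  t1: 48 07 44 ae cc e8 c9 ce

RES = [ 0x48  0x07  0x44  0xae  0xcc  0xe8  0xc9  0xce ]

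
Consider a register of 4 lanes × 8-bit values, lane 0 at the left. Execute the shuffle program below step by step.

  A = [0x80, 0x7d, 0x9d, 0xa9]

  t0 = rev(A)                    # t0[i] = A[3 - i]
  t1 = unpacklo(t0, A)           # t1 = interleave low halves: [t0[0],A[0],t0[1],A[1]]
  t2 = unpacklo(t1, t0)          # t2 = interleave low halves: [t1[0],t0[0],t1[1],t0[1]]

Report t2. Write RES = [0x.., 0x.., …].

t0 = [0xa9, 0x9d, 0x7d, 0x80]
t1 = [0xa9, 0x80, 0x9d, 0x7d]
t2 = [0xa9, 0xa9, 0x80, 0x9d]

RES = [0xa9, 0xa9, 0x80, 0x9d]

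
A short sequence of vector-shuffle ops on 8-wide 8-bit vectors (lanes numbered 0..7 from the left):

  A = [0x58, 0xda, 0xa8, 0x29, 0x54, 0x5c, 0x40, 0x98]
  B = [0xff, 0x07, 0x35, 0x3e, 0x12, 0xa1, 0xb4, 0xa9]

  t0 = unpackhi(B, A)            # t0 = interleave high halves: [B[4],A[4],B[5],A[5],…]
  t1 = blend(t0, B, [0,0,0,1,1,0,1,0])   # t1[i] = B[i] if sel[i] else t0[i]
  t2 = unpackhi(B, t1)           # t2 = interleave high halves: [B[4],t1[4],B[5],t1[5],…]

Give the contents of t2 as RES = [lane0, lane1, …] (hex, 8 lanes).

RES = [0x12, 0x12, 0xa1, 0x40, 0xb4, 0xb4, 0xa9, 0x98]

t0 = [0x12, 0x54, 0xa1, 0x5c, 0xb4, 0x40, 0xa9, 0x98]
t1 = [0x12, 0x54, 0xa1, 0x3e, 0x12, 0x40, 0xb4, 0x98]
t2 = [0x12, 0x12, 0xa1, 0x40, 0xb4, 0xb4, 0xa9, 0x98]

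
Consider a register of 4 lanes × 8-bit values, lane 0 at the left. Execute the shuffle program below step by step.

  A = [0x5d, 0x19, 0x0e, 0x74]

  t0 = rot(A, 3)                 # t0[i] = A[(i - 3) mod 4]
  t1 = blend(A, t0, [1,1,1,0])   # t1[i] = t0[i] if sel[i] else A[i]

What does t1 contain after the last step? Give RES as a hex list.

→ t0 |19|0e|74|5d|
→ t1 |19|0e|74|74|

RES = [0x19, 0x0e, 0x74, 0x74]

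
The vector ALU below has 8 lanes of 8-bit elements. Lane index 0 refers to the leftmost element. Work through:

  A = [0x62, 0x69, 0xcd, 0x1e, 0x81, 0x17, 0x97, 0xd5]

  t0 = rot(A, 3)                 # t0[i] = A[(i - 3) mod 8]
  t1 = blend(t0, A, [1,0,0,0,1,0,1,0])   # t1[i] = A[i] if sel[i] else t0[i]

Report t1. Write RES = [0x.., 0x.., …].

  t0: 17 97 d5 62 69 cd 1e 81
  t1: 62 97 d5 62 81 cd 97 81

RES = [0x62, 0x97, 0xd5, 0x62, 0x81, 0xcd, 0x97, 0x81]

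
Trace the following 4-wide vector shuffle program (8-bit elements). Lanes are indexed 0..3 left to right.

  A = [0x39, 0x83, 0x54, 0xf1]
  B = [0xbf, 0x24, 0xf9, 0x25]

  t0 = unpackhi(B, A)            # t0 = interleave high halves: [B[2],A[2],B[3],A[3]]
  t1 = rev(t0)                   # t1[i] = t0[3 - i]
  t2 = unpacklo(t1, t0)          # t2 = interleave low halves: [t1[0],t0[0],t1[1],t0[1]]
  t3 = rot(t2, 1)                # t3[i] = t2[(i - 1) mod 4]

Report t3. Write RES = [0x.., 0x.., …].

RES = [0x54, 0xf1, 0xf9, 0x25]

  t0: f9 54 25 f1
  t1: f1 25 54 f9
  t2: f1 f9 25 54
  t3: 54 f1 f9 25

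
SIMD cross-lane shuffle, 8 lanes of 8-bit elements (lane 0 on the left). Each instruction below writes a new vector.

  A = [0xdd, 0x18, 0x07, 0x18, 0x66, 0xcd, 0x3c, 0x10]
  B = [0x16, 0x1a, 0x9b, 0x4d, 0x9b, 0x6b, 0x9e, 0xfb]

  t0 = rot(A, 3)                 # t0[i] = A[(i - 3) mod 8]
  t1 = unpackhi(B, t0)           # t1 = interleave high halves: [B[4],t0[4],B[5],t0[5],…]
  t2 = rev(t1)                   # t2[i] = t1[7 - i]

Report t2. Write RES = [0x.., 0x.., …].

RES = [0x66, 0xfb, 0x18, 0x9e, 0x07, 0x6b, 0x18, 0x9b]

t0 = [0xcd, 0x3c, 0x10, 0xdd, 0x18, 0x07, 0x18, 0x66]
t1 = [0x9b, 0x18, 0x6b, 0x07, 0x9e, 0x18, 0xfb, 0x66]
t2 = [0x66, 0xfb, 0x18, 0x9e, 0x07, 0x6b, 0x18, 0x9b]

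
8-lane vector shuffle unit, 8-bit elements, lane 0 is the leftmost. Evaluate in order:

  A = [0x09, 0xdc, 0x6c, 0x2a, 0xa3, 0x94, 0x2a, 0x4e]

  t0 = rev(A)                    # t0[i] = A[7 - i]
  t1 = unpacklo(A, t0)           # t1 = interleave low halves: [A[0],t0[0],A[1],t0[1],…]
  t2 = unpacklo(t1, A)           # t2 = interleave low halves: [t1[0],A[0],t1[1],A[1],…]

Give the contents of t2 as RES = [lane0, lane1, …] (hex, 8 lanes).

RES = [ 0x09  0x09  0x4e  0xdc  0xdc  0x6c  0x2a  0x2a ]

t0 = [0x4e, 0x2a, 0x94, 0xa3, 0x2a, 0x6c, 0xdc, 0x09]
t1 = [0x09, 0x4e, 0xdc, 0x2a, 0x6c, 0x94, 0x2a, 0xa3]
t2 = [0x09, 0x09, 0x4e, 0xdc, 0xdc, 0x6c, 0x2a, 0x2a]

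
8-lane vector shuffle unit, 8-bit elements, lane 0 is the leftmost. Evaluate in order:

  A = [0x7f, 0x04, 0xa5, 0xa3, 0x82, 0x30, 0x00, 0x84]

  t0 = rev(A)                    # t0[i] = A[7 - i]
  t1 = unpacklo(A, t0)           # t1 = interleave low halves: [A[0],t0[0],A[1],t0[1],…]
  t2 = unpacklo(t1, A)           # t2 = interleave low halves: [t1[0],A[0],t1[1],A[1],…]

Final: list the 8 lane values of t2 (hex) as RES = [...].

t0 = [0x84, 0x00, 0x30, 0x82, 0xa3, 0xa5, 0x04, 0x7f]
t1 = [0x7f, 0x84, 0x04, 0x00, 0xa5, 0x30, 0xa3, 0x82]
t2 = [0x7f, 0x7f, 0x84, 0x04, 0x04, 0xa5, 0x00, 0xa3]

RES = [ 0x7f  0x7f  0x84  0x04  0x04  0xa5  0x00  0xa3 ]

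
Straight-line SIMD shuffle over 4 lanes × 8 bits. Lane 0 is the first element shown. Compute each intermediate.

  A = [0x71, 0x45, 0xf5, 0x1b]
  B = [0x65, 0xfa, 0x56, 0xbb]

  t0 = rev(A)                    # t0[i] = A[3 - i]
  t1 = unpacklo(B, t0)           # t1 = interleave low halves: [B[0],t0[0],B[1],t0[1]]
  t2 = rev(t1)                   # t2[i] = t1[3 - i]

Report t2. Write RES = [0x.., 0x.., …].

RES = [ 0xf5  0xfa  0x1b  0x65 ]

→ t0 |1b|f5|45|71|
→ t1 |65|1b|fa|f5|
→ t2 |f5|fa|1b|65|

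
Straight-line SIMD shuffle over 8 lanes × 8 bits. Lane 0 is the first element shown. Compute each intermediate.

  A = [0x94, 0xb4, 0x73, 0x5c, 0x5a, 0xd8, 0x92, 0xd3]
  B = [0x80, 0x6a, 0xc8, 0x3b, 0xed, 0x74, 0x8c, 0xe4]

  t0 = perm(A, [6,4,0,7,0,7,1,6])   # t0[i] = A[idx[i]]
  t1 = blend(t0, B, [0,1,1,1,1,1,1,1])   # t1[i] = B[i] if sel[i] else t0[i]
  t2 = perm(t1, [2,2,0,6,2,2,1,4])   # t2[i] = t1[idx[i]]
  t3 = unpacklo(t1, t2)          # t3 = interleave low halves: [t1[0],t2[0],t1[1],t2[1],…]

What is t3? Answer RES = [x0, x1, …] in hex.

→ t0 |92|5a|94|d3|94|d3|b4|92|
→ t1 |92|6a|c8|3b|ed|74|8c|e4|
→ t2 |c8|c8|92|8c|c8|c8|6a|ed|
→ t3 |92|c8|6a|c8|c8|92|3b|8c|

RES = [ 0x92  0xc8  0x6a  0xc8  0xc8  0x92  0x3b  0x8c ]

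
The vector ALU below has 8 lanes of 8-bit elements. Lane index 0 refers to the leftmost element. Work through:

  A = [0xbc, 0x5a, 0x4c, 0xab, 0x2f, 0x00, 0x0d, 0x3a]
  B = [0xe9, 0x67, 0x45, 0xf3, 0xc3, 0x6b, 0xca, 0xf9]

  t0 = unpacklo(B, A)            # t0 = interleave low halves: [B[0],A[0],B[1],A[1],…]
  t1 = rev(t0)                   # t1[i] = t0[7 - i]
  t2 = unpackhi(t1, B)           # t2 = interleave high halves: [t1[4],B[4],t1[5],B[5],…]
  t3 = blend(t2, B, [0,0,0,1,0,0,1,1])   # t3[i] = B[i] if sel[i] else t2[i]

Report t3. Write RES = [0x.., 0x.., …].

RES = [ 0x5a  0xc3  0x67  0xf3  0xbc  0xca  0xca  0xf9 ]

  t0: e9 bc 67 5a 45 4c f3 ab
  t1: ab f3 4c 45 5a 67 bc e9
  t2: 5a c3 67 6b bc ca e9 f9
  t3: 5a c3 67 f3 bc ca ca f9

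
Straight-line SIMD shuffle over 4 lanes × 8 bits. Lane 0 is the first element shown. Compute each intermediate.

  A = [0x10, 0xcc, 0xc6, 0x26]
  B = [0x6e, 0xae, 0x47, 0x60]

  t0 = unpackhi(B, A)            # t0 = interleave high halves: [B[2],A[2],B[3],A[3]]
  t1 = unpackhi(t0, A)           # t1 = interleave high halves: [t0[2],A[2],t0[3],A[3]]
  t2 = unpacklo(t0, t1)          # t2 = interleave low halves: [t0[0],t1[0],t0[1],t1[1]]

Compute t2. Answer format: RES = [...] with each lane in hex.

t0 = [0x47, 0xc6, 0x60, 0x26]
t1 = [0x60, 0xc6, 0x26, 0x26]
t2 = [0x47, 0x60, 0xc6, 0xc6]

RES = [ 0x47  0x60  0xc6  0xc6 ]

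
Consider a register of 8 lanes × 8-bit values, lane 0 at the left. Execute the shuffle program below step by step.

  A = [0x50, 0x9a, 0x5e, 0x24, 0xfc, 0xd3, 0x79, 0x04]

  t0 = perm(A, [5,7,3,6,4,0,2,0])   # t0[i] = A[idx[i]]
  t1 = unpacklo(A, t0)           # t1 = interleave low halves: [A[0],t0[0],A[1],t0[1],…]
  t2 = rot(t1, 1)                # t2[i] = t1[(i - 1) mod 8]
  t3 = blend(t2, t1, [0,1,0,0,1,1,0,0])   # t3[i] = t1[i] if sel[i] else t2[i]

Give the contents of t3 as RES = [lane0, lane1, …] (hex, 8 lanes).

→ t0 |d3|04|24|79|fc|50|5e|50|
→ t1 |50|d3|9a|04|5e|24|24|79|
→ t2 |79|50|d3|9a|04|5e|24|24|
→ t3 |79|d3|d3|9a|5e|24|24|24|

RES = [ 0x79  0xd3  0xd3  0x9a  0x5e  0x24  0x24  0x24 ]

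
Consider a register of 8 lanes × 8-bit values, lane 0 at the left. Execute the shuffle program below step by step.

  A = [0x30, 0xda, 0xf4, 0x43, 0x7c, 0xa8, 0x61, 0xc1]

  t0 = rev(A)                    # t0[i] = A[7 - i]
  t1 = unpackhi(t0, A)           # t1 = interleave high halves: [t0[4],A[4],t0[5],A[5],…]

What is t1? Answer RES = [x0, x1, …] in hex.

→ t0 |c1|61|a8|7c|43|f4|da|30|
→ t1 |43|7c|f4|a8|da|61|30|c1|

RES = [0x43, 0x7c, 0xf4, 0xa8, 0xda, 0x61, 0x30, 0xc1]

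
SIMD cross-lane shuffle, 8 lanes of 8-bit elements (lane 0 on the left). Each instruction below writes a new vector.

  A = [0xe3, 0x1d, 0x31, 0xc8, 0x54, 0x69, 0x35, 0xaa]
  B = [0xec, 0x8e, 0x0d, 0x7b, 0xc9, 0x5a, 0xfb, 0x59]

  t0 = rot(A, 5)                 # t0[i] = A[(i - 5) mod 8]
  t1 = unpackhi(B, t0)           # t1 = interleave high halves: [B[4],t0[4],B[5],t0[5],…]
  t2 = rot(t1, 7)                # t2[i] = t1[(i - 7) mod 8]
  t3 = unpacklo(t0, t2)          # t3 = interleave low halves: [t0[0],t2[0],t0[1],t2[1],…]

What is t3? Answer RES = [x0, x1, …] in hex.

RES = [ 0xc8  0xaa  0x54  0x5a  0x69  0xe3  0x35  0xfb ]

→ t0 |c8|54|69|35|aa|e3|1d|31|
→ t1 |c9|aa|5a|e3|fb|1d|59|31|
→ t2 |aa|5a|e3|fb|1d|59|31|c9|
→ t3 |c8|aa|54|5a|69|e3|35|fb|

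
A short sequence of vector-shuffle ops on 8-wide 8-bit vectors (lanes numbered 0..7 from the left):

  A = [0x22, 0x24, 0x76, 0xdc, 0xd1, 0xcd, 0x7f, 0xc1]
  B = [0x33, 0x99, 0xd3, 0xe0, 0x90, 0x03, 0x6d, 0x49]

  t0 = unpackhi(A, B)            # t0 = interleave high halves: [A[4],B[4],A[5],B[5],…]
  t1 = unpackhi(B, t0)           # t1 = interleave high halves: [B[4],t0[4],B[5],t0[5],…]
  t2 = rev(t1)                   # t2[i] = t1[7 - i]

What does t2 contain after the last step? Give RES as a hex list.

t0 = [0xd1, 0x90, 0xcd, 0x03, 0x7f, 0x6d, 0xc1, 0x49]
t1 = [0x90, 0x7f, 0x03, 0x6d, 0x6d, 0xc1, 0x49, 0x49]
t2 = [0x49, 0x49, 0xc1, 0x6d, 0x6d, 0x03, 0x7f, 0x90]

RES = [ 0x49  0x49  0xc1  0x6d  0x6d  0x03  0x7f  0x90 ]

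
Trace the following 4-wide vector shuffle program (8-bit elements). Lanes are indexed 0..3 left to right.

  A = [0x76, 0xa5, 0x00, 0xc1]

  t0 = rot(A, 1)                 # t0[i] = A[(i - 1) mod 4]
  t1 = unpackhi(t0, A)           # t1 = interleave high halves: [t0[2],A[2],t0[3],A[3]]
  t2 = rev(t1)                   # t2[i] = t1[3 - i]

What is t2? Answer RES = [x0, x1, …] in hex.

RES = [0xc1, 0x00, 0x00, 0xa5]

→ t0 |c1|76|a5|00|
→ t1 |a5|00|00|c1|
→ t2 |c1|00|00|a5|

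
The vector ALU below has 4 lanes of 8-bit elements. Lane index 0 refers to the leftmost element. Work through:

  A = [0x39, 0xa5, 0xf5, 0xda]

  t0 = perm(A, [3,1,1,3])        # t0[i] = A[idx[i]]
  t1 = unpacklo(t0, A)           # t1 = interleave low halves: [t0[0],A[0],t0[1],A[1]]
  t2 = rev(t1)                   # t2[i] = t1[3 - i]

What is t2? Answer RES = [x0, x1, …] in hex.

RES = [ 0xa5  0xa5  0x39  0xda ]

→ t0 |da|a5|a5|da|
→ t1 |da|39|a5|a5|
→ t2 |a5|a5|39|da|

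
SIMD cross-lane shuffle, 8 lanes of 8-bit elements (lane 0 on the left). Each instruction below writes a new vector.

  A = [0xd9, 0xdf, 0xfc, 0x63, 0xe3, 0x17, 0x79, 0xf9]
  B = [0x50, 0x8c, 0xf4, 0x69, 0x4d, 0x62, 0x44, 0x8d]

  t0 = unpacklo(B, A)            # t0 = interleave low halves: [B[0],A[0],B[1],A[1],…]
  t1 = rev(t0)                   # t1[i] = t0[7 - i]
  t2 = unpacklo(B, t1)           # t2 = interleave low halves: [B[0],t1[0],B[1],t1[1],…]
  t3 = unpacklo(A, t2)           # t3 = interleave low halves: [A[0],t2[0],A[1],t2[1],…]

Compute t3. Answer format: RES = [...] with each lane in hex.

  t0: 50 d9 8c df f4 fc 69 63
  t1: 63 69 fc f4 df 8c d9 50
  t2: 50 63 8c 69 f4 fc 69 f4
  t3: d9 50 df 63 fc 8c 63 69

RES = [ 0xd9  0x50  0xdf  0x63  0xfc  0x8c  0x63  0x69 ]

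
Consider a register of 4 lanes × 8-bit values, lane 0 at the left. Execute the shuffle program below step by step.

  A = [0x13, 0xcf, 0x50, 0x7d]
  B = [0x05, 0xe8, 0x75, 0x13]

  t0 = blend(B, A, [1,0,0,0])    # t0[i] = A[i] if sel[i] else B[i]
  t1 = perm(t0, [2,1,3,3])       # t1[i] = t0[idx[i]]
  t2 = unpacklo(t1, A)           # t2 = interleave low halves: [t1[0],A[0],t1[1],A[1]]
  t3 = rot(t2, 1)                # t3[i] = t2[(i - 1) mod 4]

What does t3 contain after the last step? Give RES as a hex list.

RES = [0xcf, 0x75, 0x13, 0xe8]

t0 = [0x13, 0xe8, 0x75, 0x13]
t1 = [0x75, 0xe8, 0x13, 0x13]
t2 = [0x75, 0x13, 0xe8, 0xcf]
t3 = [0xcf, 0x75, 0x13, 0xe8]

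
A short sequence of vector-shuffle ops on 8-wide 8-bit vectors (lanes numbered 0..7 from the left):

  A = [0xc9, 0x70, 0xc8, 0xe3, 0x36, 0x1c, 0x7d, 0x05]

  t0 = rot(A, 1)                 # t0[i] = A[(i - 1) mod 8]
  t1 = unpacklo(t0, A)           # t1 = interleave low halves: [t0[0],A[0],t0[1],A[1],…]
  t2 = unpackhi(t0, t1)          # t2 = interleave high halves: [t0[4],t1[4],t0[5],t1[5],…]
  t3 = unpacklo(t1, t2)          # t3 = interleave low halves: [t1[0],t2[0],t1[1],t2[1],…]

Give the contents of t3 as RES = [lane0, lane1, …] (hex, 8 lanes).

RES = [0x05, 0xe3, 0xc9, 0x70, 0xc9, 0x36, 0x70, 0xc8]

→ t0 |05|c9|70|c8|e3|36|1c|7d|
→ t1 |05|c9|c9|70|70|c8|c8|e3|
→ t2 |e3|70|36|c8|1c|c8|7d|e3|
→ t3 |05|e3|c9|70|c9|36|70|c8|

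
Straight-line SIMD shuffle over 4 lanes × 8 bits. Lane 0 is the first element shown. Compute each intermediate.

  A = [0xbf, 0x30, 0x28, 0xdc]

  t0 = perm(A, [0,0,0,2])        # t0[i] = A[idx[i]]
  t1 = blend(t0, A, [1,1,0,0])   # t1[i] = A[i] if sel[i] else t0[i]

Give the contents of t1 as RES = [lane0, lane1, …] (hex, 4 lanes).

RES = [ 0xbf  0x30  0xbf  0x28 ]

→ t0 |bf|bf|bf|28|
→ t1 |bf|30|bf|28|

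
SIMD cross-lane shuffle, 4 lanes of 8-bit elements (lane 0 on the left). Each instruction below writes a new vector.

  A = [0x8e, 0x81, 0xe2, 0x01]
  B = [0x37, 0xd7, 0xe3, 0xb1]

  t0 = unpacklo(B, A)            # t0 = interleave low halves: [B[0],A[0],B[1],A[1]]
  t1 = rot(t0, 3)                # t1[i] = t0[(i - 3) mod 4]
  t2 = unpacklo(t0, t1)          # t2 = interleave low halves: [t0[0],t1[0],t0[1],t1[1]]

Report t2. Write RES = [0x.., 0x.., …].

RES = [ 0x37  0x8e  0x8e  0xd7 ]

  t0: 37 8e d7 81
  t1: 8e d7 81 37
  t2: 37 8e 8e d7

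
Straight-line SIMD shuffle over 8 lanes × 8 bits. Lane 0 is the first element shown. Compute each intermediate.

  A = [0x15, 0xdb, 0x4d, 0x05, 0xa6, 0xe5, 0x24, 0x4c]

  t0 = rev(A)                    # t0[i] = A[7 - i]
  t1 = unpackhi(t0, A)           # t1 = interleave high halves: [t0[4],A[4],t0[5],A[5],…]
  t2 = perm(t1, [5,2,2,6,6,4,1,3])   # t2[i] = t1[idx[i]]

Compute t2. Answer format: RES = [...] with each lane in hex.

RES = [0x24, 0x4d, 0x4d, 0x15, 0x15, 0xdb, 0xa6, 0xe5]

→ t0 |4c|24|e5|a6|05|4d|db|15|
→ t1 |05|a6|4d|e5|db|24|15|4c|
→ t2 |24|4d|4d|15|15|db|a6|e5|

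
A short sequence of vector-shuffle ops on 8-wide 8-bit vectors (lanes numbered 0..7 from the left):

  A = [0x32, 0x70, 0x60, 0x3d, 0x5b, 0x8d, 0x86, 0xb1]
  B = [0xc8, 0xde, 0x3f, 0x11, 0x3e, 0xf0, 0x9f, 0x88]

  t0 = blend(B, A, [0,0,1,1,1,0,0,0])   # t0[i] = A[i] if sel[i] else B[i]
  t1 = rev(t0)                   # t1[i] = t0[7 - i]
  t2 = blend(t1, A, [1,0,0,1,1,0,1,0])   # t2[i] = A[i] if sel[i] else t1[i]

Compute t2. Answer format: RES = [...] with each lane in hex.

RES = [ 0x32  0x9f  0xf0  0x3d  0x5b  0x60  0x86  0xc8 ]

t0 = [0xc8, 0xde, 0x60, 0x3d, 0x5b, 0xf0, 0x9f, 0x88]
t1 = [0x88, 0x9f, 0xf0, 0x5b, 0x3d, 0x60, 0xde, 0xc8]
t2 = [0x32, 0x9f, 0xf0, 0x3d, 0x5b, 0x60, 0x86, 0xc8]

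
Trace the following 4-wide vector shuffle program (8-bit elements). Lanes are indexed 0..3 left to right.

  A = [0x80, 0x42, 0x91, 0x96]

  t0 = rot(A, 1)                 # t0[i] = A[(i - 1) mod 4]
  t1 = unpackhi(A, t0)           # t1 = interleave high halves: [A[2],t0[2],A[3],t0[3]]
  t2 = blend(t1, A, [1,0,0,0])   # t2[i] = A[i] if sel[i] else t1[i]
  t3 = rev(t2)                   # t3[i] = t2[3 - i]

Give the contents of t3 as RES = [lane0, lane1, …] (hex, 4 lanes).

RES = [0x91, 0x96, 0x42, 0x80]

  t0: 96 80 42 91
  t1: 91 42 96 91
  t2: 80 42 96 91
  t3: 91 96 42 80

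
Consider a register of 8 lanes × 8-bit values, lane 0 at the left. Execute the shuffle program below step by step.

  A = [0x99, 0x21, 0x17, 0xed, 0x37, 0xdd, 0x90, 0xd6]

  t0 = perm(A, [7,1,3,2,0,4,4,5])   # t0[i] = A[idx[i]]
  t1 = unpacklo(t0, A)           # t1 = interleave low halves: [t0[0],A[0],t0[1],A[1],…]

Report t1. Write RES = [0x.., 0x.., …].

RES = [0xd6, 0x99, 0x21, 0x21, 0xed, 0x17, 0x17, 0xed]

t0 = [0xd6, 0x21, 0xed, 0x17, 0x99, 0x37, 0x37, 0xdd]
t1 = [0xd6, 0x99, 0x21, 0x21, 0xed, 0x17, 0x17, 0xed]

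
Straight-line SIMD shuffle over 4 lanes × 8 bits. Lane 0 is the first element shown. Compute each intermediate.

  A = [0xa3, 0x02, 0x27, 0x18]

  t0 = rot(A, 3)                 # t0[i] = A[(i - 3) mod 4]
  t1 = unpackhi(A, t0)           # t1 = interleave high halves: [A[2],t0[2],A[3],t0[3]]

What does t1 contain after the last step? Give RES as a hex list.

RES = [0x27, 0x18, 0x18, 0xa3]

→ t0 |02|27|18|a3|
→ t1 |27|18|18|a3|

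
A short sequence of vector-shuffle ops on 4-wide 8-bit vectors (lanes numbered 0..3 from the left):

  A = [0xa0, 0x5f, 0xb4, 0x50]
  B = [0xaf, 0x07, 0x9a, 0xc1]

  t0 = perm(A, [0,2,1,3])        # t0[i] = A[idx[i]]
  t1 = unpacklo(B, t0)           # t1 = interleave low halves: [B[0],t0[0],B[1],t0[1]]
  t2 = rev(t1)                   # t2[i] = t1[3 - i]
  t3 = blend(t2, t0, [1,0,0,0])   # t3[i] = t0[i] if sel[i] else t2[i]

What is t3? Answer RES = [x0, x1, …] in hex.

→ t0 |a0|b4|5f|50|
→ t1 |af|a0|07|b4|
→ t2 |b4|07|a0|af|
→ t3 |a0|07|a0|af|

RES = [0xa0, 0x07, 0xa0, 0xaf]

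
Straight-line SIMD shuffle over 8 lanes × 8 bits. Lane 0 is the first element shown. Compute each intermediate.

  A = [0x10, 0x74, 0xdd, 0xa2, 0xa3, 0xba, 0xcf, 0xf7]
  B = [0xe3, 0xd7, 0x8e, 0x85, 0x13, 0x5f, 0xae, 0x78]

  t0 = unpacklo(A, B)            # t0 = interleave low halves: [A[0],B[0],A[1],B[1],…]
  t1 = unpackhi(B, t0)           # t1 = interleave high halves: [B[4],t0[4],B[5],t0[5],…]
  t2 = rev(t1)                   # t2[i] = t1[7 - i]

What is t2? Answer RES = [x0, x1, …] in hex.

t0 = [0x10, 0xe3, 0x74, 0xd7, 0xdd, 0x8e, 0xa2, 0x85]
t1 = [0x13, 0xdd, 0x5f, 0x8e, 0xae, 0xa2, 0x78, 0x85]
t2 = [0x85, 0x78, 0xa2, 0xae, 0x8e, 0x5f, 0xdd, 0x13]

RES = [0x85, 0x78, 0xa2, 0xae, 0x8e, 0x5f, 0xdd, 0x13]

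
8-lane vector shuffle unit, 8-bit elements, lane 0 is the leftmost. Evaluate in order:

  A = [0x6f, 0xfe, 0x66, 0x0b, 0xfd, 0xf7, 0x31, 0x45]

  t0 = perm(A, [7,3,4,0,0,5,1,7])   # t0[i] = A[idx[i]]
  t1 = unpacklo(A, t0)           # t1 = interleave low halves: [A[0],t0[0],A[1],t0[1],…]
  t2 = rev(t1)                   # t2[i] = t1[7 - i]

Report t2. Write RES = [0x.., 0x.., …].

t0 = [0x45, 0x0b, 0xfd, 0x6f, 0x6f, 0xf7, 0xfe, 0x45]
t1 = [0x6f, 0x45, 0xfe, 0x0b, 0x66, 0xfd, 0x0b, 0x6f]
t2 = [0x6f, 0x0b, 0xfd, 0x66, 0x0b, 0xfe, 0x45, 0x6f]

RES = [0x6f, 0x0b, 0xfd, 0x66, 0x0b, 0xfe, 0x45, 0x6f]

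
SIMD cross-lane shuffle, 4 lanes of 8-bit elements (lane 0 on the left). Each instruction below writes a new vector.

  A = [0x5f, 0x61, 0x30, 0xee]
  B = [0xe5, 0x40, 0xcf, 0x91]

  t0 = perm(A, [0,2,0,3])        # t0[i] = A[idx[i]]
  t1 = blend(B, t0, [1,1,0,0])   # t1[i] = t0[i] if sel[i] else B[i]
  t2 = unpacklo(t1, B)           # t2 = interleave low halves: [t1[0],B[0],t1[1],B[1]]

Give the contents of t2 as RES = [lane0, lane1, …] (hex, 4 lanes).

  t0: 5f 30 5f ee
  t1: 5f 30 cf 91
  t2: 5f e5 30 40

RES = [ 0x5f  0xe5  0x30  0x40 ]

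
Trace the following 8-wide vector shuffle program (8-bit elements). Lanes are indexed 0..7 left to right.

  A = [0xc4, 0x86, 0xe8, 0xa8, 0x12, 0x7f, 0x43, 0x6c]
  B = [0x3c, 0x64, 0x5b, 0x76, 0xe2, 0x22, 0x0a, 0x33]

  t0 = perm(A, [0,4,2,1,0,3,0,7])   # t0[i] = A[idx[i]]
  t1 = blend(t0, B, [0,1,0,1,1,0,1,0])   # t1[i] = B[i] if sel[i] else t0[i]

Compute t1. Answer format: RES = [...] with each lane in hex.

RES = [0xc4, 0x64, 0xe8, 0x76, 0xe2, 0xa8, 0x0a, 0x6c]

→ t0 |c4|12|e8|86|c4|a8|c4|6c|
→ t1 |c4|64|e8|76|e2|a8|0a|6c|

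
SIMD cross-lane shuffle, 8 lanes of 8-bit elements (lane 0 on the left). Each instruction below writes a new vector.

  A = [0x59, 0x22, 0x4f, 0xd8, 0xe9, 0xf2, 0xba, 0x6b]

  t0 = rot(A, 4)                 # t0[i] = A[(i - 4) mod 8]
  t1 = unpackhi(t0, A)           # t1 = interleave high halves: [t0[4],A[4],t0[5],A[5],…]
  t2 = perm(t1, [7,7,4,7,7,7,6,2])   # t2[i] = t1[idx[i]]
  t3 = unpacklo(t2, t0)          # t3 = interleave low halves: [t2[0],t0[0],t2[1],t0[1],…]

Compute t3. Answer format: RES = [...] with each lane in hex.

→ t0 |e9|f2|ba|6b|59|22|4f|d8|
→ t1 |59|e9|22|f2|4f|ba|d8|6b|
→ t2 |6b|6b|4f|6b|6b|6b|d8|22|
→ t3 |6b|e9|6b|f2|4f|ba|6b|6b|

RES = [0x6b, 0xe9, 0x6b, 0xf2, 0x4f, 0xba, 0x6b, 0x6b]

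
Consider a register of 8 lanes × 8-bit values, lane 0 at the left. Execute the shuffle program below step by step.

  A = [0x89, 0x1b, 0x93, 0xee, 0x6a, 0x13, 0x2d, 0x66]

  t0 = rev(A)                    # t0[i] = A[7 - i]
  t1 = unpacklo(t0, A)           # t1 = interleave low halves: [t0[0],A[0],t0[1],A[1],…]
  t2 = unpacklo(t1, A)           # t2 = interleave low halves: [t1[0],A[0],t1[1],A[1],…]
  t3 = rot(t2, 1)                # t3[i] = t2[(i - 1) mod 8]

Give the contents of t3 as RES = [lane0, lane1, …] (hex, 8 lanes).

RES = [0xee, 0x66, 0x89, 0x89, 0x1b, 0x2d, 0x93, 0x1b]

  t0: 66 2d 13 6a ee 93 1b 89
  t1: 66 89 2d 1b 13 93 6a ee
  t2: 66 89 89 1b 2d 93 1b ee
  t3: ee 66 89 89 1b 2d 93 1b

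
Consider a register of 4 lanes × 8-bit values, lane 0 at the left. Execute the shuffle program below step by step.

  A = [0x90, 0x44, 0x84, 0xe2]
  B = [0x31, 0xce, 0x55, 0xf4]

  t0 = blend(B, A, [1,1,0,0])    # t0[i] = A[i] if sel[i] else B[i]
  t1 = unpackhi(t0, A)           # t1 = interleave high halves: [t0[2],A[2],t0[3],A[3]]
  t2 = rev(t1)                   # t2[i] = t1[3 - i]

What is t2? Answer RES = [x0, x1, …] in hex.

  t0: 90 44 55 f4
  t1: 55 84 f4 e2
  t2: e2 f4 84 55

RES = [0xe2, 0xf4, 0x84, 0x55]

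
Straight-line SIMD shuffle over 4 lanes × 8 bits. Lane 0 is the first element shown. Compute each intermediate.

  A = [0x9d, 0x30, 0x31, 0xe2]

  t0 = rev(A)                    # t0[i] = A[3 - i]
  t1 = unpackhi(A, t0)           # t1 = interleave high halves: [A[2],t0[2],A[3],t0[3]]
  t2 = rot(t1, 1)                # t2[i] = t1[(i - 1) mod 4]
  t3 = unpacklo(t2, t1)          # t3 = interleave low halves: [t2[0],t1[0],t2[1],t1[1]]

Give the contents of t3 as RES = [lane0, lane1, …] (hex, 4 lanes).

→ t0 |e2|31|30|9d|
→ t1 |31|30|e2|9d|
→ t2 |9d|31|30|e2|
→ t3 |9d|31|31|30|

RES = [ 0x9d  0x31  0x31  0x30 ]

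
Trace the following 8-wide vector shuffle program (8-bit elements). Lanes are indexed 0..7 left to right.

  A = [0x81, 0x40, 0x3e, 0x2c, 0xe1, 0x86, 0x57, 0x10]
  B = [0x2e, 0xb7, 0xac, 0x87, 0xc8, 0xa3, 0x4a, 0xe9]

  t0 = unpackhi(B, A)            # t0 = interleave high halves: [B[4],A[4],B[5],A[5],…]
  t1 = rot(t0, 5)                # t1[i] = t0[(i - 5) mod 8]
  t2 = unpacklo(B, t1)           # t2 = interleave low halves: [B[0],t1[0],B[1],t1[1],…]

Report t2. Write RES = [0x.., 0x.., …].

t0 = [0xc8, 0xe1, 0xa3, 0x86, 0x4a, 0x57, 0xe9, 0x10]
t1 = [0x86, 0x4a, 0x57, 0xe9, 0x10, 0xc8, 0xe1, 0xa3]
t2 = [0x2e, 0x86, 0xb7, 0x4a, 0xac, 0x57, 0x87, 0xe9]

RES = [0x2e, 0x86, 0xb7, 0x4a, 0xac, 0x57, 0x87, 0xe9]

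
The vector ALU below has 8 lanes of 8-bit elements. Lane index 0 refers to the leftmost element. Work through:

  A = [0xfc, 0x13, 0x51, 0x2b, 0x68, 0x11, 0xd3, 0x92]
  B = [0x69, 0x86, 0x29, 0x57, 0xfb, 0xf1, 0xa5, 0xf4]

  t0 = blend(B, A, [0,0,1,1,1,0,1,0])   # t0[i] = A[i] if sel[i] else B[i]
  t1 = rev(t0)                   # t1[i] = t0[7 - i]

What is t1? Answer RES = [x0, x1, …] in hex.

RES = [ 0xf4  0xd3  0xf1  0x68  0x2b  0x51  0x86  0x69 ]

  t0: 69 86 51 2b 68 f1 d3 f4
  t1: f4 d3 f1 68 2b 51 86 69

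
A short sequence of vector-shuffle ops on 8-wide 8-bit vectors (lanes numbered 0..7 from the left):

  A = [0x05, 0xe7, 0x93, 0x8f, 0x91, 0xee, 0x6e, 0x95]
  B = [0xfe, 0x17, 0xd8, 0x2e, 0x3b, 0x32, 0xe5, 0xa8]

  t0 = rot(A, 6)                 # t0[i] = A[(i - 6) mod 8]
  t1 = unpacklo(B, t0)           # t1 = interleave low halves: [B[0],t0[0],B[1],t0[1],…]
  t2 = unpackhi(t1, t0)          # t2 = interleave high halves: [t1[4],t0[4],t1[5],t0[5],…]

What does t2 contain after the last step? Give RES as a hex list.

RES = [ 0xd8  0x6e  0x91  0x95  0x2e  0x05  0xee  0xe7 ]

→ t0 |93|8f|91|ee|6e|95|05|e7|
→ t1 |fe|93|17|8f|d8|91|2e|ee|
→ t2 |d8|6e|91|95|2e|05|ee|e7|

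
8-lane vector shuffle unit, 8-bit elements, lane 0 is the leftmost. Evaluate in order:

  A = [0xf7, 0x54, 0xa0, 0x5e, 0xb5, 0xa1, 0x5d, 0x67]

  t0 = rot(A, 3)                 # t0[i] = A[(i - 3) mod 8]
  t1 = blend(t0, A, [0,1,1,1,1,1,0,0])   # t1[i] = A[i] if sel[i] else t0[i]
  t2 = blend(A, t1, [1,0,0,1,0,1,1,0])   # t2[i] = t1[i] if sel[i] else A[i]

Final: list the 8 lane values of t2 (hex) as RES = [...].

RES = [0xa1, 0x54, 0xa0, 0x5e, 0xb5, 0xa1, 0x5e, 0x67]

t0 = [0xa1, 0x5d, 0x67, 0xf7, 0x54, 0xa0, 0x5e, 0xb5]
t1 = [0xa1, 0x54, 0xa0, 0x5e, 0xb5, 0xa1, 0x5e, 0xb5]
t2 = [0xa1, 0x54, 0xa0, 0x5e, 0xb5, 0xa1, 0x5e, 0x67]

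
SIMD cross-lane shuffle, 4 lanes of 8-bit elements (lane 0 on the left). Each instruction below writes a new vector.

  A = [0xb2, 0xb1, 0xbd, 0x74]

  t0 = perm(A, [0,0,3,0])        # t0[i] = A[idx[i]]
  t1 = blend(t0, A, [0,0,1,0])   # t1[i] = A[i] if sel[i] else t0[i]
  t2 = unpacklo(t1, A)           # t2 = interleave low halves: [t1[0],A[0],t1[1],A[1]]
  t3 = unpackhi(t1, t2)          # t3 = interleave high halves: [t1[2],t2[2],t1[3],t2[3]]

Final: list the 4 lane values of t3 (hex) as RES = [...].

t0 = [0xb2, 0xb2, 0x74, 0xb2]
t1 = [0xb2, 0xb2, 0xbd, 0xb2]
t2 = [0xb2, 0xb2, 0xb2, 0xb1]
t3 = [0xbd, 0xb2, 0xb2, 0xb1]

RES = [ 0xbd  0xb2  0xb2  0xb1 ]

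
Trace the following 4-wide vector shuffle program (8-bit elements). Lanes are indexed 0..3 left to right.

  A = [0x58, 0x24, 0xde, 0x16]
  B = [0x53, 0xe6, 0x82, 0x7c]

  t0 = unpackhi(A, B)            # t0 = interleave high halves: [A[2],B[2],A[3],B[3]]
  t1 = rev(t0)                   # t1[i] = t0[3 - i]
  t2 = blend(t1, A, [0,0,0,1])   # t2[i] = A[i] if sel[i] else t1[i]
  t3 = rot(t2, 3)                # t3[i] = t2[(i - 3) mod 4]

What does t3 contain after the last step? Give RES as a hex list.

RES = [ 0x16  0x82  0x16  0x7c ]

t0 = [0xde, 0x82, 0x16, 0x7c]
t1 = [0x7c, 0x16, 0x82, 0xde]
t2 = [0x7c, 0x16, 0x82, 0x16]
t3 = [0x16, 0x82, 0x16, 0x7c]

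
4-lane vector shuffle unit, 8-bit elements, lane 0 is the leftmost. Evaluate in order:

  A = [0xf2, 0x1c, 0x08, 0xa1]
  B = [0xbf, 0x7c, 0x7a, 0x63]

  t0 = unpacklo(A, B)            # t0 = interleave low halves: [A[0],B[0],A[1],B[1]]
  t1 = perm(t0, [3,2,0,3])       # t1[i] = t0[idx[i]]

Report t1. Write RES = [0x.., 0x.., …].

RES = [0x7c, 0x1c, 0xf2, 0x7c]

→ t0 |f2|bf|1c|7c|
→ t1 |7c|1c|f2|7c|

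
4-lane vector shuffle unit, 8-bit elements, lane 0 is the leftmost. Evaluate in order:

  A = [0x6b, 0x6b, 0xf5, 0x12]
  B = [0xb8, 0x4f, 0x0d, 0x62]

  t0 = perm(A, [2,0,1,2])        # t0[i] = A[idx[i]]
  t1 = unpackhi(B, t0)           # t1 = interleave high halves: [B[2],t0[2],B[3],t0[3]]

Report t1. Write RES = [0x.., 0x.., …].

→ t0 |f5|6b|6b|f5|
→ t1 |0d|6b|62|f5|

RES = [0x0d, 0x6b, 0x62, 0xf5]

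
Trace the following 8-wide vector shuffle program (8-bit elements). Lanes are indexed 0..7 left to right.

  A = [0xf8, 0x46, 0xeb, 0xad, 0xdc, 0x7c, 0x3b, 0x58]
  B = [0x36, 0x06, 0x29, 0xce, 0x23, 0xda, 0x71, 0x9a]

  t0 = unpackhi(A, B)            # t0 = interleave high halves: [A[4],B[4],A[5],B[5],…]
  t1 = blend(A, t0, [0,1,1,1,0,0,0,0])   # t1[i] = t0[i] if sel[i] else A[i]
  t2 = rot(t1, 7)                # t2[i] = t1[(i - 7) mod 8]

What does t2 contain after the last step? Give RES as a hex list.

  t0: dc 23 7c da 3b 71 58 9a
  t1: f8 23 7c da dc 7c 3b 58
  t2: 23 7c da dc 7c 3b 58 f8

RES = [0x23, 0x7c, 0xda, 0xdc, 0x7c, 0x3b, 0x58, 0xf8]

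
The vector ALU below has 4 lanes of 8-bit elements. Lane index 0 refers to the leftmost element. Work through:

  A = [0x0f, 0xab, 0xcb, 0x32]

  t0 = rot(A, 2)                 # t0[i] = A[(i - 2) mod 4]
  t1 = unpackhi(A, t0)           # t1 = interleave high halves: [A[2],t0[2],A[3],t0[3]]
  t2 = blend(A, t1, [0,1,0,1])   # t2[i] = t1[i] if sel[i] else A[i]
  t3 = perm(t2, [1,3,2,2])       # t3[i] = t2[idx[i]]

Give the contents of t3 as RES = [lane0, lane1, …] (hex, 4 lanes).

RES = [0x0f, 0xab, 0xcb, 0xcb]

  t0: cb 32 0f ab
  t1: cb 0f 32 ab
  t2: 0f 0f cb ab
  t3: 0f ab cb cb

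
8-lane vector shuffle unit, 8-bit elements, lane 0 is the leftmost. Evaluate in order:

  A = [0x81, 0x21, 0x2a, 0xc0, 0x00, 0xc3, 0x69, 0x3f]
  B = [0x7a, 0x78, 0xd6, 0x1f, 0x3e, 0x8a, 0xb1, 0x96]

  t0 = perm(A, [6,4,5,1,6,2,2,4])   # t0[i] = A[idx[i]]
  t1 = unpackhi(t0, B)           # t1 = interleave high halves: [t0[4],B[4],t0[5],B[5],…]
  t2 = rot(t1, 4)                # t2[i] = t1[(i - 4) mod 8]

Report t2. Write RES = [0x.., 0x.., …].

  t0: 69 00 c3 21 69 2a 2a 00
  t1: 69 3e 2a 8a 2a b1 00 96
  t2: 2a b1 00 96 69 3e 2a 8a

RES = [0x2a, 0xb1, 0x00, 0x96, 0x69, 0x3e, 0x2a, 0x8a]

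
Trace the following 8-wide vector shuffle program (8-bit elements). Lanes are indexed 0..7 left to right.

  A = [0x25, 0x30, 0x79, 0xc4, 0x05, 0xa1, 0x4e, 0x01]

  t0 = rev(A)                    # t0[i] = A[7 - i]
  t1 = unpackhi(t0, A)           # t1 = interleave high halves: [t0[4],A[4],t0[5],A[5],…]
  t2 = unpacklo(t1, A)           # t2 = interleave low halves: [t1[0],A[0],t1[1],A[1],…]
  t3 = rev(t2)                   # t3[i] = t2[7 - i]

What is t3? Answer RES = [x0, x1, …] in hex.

RES = [ 0xc4  0xa1  0x79  0x79  0x30  0x05  0x25  0xc4 ]

t0 = [0x01, 0x4e, 0xa1, 0x05, 0xc4, 0x79, 0x30, 0x25]
t1 = [0xc4, 0x05, 0x79, 0xa1, 0x30, 0x4e, 0x25, 0x01]
t2 = [0xc4, 0x25, 0x05, 0x30, 0x79, 0x79, 0xa1, 0xc4]
t3 = [0xc4, 0xa1, 0x79, 0x79, 0x30, 0x05, 0x25, 0xc4]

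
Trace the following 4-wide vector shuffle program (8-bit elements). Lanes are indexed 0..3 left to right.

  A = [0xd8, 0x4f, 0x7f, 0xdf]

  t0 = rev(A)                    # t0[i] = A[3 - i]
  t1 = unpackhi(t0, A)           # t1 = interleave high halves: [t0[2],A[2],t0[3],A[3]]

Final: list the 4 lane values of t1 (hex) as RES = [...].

RES = [ 0x4f  0x7f  0xd8  0xdf ]

  t0: df 7f 4f d8
  t1: 4f 7f d8 df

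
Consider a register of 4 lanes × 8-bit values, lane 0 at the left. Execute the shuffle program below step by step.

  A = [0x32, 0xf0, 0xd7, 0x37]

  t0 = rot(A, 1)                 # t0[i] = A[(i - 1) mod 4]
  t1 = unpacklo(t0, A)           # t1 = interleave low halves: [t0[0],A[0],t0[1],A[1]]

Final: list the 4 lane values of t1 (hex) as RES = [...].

RES = [0x37, 0x32, 0x32, 0xf0]

  t0: 37 32 f0 d7
  t1: 37 32 32 f0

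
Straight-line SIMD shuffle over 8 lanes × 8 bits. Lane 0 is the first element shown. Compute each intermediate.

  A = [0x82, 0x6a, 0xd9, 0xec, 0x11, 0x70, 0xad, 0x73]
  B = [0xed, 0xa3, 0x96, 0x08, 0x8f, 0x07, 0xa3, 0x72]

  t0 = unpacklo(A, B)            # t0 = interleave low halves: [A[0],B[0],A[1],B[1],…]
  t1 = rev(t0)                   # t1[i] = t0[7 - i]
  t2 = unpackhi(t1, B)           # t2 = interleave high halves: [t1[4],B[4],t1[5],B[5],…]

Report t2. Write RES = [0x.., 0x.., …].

RES = [0xa3, 0x8f, 0x6a, 0x07, 0xed, 0xa3, 0x82, 0x72]

t0 = [0x82, 0xed, 0x6a, 0xa3, 0xd9, 0x96, 0xec, 0x08]
t1 = [0x08, 0xec, 0x96, 0xd9, 0xa3, 0x6a, 0xed, 0x82]
t2 = [0xa3, 0x8f, 0x6a, 0x07, 0xed, 0xa3, 0x82, 0x72]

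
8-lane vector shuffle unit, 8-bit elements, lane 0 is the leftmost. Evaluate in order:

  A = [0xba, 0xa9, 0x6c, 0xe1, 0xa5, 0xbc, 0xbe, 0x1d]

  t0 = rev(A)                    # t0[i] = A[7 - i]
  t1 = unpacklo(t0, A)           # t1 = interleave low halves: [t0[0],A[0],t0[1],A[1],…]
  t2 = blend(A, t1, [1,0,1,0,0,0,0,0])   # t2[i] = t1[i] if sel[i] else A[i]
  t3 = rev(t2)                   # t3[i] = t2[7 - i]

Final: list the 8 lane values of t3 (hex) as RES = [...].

RES = [ 0x1d  0xbe  0xbc  0xa5  0xe1  0xbe  0xa9  0x1d ]

  t0: 1d be bc a5 e1 6c a9 ba
  t1: 1d ba be a9 bc 6c a5 e1
  t2: 1d a9 be e1 a5 bc be 1d
  t3: 1d be bc a5 e1 be a9 1d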